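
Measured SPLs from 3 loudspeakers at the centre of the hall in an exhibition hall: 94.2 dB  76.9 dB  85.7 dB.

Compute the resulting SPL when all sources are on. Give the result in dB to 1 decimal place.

94.8 dB

Σ 10^(Lᵢ/10) = 3.051e+09.
Back to dB: 10·log₁₀ Σ = 94.8 dB.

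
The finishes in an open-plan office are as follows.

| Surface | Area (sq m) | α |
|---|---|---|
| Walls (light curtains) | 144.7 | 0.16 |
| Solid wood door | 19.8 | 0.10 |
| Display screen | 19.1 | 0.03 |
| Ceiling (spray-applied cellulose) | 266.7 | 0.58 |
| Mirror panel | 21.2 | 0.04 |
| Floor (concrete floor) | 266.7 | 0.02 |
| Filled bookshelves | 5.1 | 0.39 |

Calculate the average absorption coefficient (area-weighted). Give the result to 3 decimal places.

Total surface area S = 743.3 sq m.
A = 144.7*0.16 + 19.8*0.10 + 19.1*0.03 + 266.7*0.58 + 21.2*0.04 + 266.7*0.02 + 5.1*0.39 = 188.562 sabins.
ᾱ = 188.562 / 743.3 = 0.254.

0.254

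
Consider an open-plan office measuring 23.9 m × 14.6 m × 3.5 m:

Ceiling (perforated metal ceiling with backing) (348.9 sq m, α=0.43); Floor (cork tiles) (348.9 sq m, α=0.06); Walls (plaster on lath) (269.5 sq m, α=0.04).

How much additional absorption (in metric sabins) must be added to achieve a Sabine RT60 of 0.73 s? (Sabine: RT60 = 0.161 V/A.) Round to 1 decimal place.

87.6 sabins

A₁ = Σ Sᵢαᵢ = 348.9·0.43 + 348.9·0.06 + 269.5·0.04 = 181.741 sabins.
Target A₂ = 0.161·1221.29/0.73 = 269.353 sabins (V = 1221.29 m³).
Additional absorption ΔA = 269.353 − 181.741 = 87.6 sabins.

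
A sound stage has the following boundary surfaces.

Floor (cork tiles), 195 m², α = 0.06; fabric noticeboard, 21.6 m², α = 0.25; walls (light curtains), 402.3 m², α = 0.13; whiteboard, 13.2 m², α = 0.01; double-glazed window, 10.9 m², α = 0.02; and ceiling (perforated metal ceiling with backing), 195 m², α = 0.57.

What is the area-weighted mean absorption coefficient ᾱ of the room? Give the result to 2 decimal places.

0.22

S = Σ Sᵢ = 195 + 21.6 + 402.3 + 13.2 + 10.9 + 195 = 838.0 m².
Σ(Sᵢαᵢ) = 195*0.06 + 21.6*0.25 + 402.3*0.13 + 13.2*0.01 + 10.9*0.02 + 195*0.57 = 180.899.
ᾱ = 180.899 / 838.0 = 0.22.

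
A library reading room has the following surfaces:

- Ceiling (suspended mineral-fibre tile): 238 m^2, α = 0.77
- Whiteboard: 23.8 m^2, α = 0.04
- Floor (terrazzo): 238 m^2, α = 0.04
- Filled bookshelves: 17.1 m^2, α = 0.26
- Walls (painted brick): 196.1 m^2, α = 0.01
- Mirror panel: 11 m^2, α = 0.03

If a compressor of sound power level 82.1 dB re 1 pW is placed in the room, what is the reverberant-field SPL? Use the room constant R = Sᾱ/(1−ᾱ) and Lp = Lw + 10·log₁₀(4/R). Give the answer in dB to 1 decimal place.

63.7 dB

A = 200.469 sabins; S = 724.0 m^2.
ᾱ = 200.469/724.0 = 0.2769; R = Sᾱ/(1−ᾱ) = 200.469/(1−0.2769) = 277.236 m^2.
Lp = Lw + 10 log₁₀(4/R) = 82.1 -18.41 = 63.7 dB.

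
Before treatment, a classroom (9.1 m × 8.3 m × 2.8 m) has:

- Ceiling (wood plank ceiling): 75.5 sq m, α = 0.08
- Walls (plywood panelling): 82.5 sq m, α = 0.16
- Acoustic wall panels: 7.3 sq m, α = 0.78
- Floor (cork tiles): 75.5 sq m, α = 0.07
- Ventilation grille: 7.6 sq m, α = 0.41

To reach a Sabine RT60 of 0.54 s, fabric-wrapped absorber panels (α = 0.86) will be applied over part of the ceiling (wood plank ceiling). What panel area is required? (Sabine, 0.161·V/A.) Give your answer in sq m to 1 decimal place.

A₁ = Σ Sᵢαᵢ = 75.5×0.08 + 82.5×0.16 + 7.3×0.78 + 75.5×0.07 + 7.6×0.41 = 33.335 sabins.
Required A₂ = 0.161·211.484/0.54 = 63.054 sabins.
Absorption to add: 63.054 − 33.335 = 29.719 sabins.
Net gain per sq m: Δα = 0.86 − 0.08 = 0.78.
Area = ΔA/Δα = 29.719/0.78 = 38.1 sq m.

38.1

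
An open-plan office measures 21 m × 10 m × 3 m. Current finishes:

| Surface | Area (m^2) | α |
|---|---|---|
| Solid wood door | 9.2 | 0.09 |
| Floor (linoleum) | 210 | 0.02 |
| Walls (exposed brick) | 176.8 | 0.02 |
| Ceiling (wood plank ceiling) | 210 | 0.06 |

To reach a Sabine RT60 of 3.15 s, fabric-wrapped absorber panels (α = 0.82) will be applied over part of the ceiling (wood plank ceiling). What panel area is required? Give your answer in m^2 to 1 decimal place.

14.5

Total absorption A₁ = 9.2*0.09 + 210*0.02 + 176.8*0.02 + 210*0.06
  = 0.828 + 4.200 + 3.536 + 12.600 = 21.164 m^2 sabins.
V = 630 m³. Target absorption A₂ = 0.161 × 630 / 3.15 = 32.200 sabins.
ΔA needed = 32.200 − 21.164 = 11.036 sabins.
Net gain per m^2: Δα = 0.82 − 0.06 = 0.76.
Panel area = 11.036 / 0.76 = 14.5 m^2.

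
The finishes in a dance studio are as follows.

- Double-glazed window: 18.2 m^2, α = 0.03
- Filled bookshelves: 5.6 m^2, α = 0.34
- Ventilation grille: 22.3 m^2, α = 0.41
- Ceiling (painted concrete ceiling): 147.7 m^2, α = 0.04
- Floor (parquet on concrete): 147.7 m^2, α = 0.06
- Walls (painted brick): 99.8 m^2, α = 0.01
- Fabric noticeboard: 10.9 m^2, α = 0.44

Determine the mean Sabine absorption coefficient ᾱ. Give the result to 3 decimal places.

0.071

Total surface area S = 452.2 m^2.
Weighted sum Σ Sα = 32.157.
ᾱ = A/S = 0.071.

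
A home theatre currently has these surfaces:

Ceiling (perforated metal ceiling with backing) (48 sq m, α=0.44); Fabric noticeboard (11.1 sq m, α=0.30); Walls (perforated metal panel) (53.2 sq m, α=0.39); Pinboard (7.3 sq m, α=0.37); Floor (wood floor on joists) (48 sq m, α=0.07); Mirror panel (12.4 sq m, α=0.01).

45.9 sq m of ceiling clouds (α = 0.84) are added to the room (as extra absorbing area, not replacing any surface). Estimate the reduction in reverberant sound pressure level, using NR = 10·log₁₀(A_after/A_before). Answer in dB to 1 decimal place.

2.4 dB

A_before = Σ Sᵢαᵢ = 48×0.44 + 11.1×0.30 + 53.2×0.39 + 7.3×0.37 + 48×0.07 + 12.4×0.01 = 51.383 sabins.
Added absorption = 45.9 × 0.84 = 38.556 sabins.
A_after = 51.383 + 38.556 = 89.939 sabins.
NR = 10·log₁₀(89.939/51.383) = 2.4 dB.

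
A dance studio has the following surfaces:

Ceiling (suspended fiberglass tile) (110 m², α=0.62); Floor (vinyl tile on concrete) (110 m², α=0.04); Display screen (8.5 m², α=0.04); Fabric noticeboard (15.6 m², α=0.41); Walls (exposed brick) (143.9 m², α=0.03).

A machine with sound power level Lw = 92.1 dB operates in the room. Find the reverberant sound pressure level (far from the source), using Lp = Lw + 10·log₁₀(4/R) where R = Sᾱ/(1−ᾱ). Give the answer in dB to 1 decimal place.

Σ(Sᵢαᵢ) = 110·0.62 + 110·0.04 + 8.5·0.04 + 15.6·0.41 + 143.9·0.03 = 83.653; total area S = 388.0 m².
ᾱ = 83.653/388.0 = 0.2156; R = Sᾱ/(1−ᾱ) = 83.653/(1−0.2156) = 106.646 m².
Lp = 92.1 + 10·log₁₀(4/106.646) = 92.1 + (-14.26) = 77.8 dB.

77.8 dB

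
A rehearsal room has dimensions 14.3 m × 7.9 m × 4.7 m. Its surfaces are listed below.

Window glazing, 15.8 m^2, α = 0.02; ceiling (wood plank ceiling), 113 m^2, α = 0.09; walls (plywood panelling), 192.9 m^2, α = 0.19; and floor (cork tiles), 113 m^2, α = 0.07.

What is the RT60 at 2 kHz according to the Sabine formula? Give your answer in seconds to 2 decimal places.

1.55 sec

Equivalent absorption area: A = 15.8·0.02 + 113·0.09 + 192.9·0.19 + 113·0.07 = 55.047 m^2.
Volume V = 14.3 × 7.9 × 4.7 = 530.959 m³.
RT60 = 0.161 · V / A = 0.161 × 530.959 / 55.047 = 1.55 s.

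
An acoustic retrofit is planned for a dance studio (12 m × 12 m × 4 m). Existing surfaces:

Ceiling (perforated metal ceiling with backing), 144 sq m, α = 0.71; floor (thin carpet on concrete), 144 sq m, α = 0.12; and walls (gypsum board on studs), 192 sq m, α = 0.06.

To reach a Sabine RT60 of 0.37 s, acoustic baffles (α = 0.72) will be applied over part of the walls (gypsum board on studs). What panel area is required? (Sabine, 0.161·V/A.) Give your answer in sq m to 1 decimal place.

181.2

A₁ = Σ Sᵢαᵢ = 144×0.71 + 144×0.12 + 192×0.06 = 131.040 sabins.
Required A₂ = 0.161·576/0.37 = 250.638 sabins.
ΔA needed = 250.638 − 131.040 = 119.598 sabins.
Net gain per sq m: Δα = 0.72 − 0.06 = 0.66.
Panel area = 119.598 / 0.66 = 181.2 sq m.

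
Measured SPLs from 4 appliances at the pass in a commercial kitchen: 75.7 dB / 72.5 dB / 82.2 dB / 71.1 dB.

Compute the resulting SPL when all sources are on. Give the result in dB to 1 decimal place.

83.7 dB

Converting to relative power and adding: 10^(75.7/10) + 10^(72.5/10) + 10^(82.2/10) + 10^(71.1/10) = 2.338e+08.
Back to dB: 10·log₁₀ Σ = 83.7 dB.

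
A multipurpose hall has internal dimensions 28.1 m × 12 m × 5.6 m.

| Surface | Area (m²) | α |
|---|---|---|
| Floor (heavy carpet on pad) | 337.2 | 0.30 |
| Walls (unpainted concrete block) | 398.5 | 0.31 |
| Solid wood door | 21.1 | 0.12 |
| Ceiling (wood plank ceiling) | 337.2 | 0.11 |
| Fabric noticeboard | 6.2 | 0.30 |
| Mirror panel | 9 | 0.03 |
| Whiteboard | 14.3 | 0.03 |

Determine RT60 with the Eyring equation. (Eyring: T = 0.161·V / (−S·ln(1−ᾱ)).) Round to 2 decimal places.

Total surface area S = 337.2 + 398.5 + 21.1 + 337.2 + 6.2 + 9 + 14.3 = 1123.5 m².
Σ(Sᵢαᵢ) = 337.2·0.30 + 398.5·0.31 + 21.1·0.12 + 337.2·0.11 + 6.2·0.30 + 9·0.03 + 14.3·0.03 = 266.878.
Mean coefficient ᾱ = A/S = 0.2375.
−S·ln(1−ᾱ) = −1123.5 × ln(1 − 0.2375) = 304.640.
V = 28.1 × 12 × 5.6 = 1888.32 m³.
T = 0.161·V/[−S·ln(1−ᾱ)] = 0.161·1888.32/304.640 = 1.00 s.

1.00 s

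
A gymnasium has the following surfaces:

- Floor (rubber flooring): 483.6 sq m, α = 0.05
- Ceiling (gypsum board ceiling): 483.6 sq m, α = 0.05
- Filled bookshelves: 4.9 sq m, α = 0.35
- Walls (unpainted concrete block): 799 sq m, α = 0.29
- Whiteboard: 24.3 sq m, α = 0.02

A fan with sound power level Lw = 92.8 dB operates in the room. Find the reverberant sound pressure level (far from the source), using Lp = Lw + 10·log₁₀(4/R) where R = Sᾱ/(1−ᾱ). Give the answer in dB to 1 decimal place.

73.6 dB

A = 282.271 sabins; S = 1795.4 sq m.
ᾱ = 282.271/1795.4 = 0.1572; R = Sᾱ/(1−ᾱ) = 282.271/(1−0.1572) = 334.921 sq m.
Lp = 92.8 + 10·log₁₀(4/334.921) = 92.8 + (-19.23) = 73.6 dB.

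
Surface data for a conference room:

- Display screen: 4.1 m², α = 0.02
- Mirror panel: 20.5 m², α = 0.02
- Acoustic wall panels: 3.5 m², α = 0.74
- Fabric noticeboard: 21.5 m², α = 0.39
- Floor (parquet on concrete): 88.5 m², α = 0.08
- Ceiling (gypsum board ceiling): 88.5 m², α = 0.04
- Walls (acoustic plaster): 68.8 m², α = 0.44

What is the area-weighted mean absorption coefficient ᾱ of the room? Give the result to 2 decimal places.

0.18

S = Σ Sᵢ = 4.1 + 20.5 + 3.5 + 21.5 + 88.5 + 88.5 + 68.8 = 295.4 m².
A = 4.1×0.02 + 20.5×0.02 + 3.5×0.74 + 21.5×0.39 + 88.5×0.08 + 88.5×0.04 + 68.8×0.44 = 52.359 sabins.
ᾱ = A/S = 0.18.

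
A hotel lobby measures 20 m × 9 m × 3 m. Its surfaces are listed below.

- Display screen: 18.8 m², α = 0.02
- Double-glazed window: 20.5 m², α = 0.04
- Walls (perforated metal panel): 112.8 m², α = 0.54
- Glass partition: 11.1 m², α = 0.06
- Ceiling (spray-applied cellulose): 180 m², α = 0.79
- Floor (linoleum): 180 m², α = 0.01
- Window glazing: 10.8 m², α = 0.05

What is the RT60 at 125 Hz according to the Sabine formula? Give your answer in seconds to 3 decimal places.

A = Σ Sᵢαᵢ = 18.8·0.02 + 20.5·0.04 + 112.8·0.54 + 11.1·0.06 + 180·0.79 + 180·0.01 + 10.8·0.05 = 207.314 sabins.
V = 20·9·3 = 540 m³.
RT60 = 0.161 · V / A = 0.161 × 540 / 207.314 = 0.419 s.

0.419 s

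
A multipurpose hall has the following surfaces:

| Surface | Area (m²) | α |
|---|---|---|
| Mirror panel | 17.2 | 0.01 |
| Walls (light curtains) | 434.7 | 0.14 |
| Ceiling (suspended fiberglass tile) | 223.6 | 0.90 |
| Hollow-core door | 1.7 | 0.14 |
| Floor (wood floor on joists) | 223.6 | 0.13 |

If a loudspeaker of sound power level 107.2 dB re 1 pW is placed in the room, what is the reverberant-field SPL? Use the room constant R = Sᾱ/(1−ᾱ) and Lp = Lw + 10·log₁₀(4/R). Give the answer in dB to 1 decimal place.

Σ(Sᵢαᵢ) = 17.2·0.01 + 434.7·0.14 + 223.6·0.90 + 1.7·0.14 + 223.6·0.13 = 291.576; total area S = 900.8 m².
ᾱ = 0.3237, so room constant R = A/(1−ᾱ) = 431.134 m².
Lp = 107.2 + 10·log₁₀(4/431.134) = 107.2 + (-20.33) = 86.9 dB.

86.9 dB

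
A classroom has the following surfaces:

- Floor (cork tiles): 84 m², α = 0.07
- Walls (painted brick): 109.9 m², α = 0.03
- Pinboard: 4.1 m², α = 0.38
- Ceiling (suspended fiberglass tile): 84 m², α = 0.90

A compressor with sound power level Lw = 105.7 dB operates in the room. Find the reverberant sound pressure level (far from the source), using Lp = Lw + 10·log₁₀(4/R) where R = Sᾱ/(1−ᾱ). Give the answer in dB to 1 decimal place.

90.8 dB

Σ(Sᵢαᵢ) = 84·0.07 + 109.9·0.03 + 4.1·0.38 + 84·0.90 = 86.335; total area S = 282.0 m².
ᾱ = 0.3062, so room constant R = A/(1−ᾱ) = 124.438 m².
Lp = 105.7 + 10·log₁₀(4/124.438) = 105.7 + (-14.93) = 90.8 dB.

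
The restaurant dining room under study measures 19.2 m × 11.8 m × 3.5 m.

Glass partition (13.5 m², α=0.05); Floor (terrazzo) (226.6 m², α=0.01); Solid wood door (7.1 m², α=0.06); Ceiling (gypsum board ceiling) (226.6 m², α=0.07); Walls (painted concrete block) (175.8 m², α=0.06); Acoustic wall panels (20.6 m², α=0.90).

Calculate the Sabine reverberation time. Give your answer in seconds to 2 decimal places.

2.64 s

Total absorption A = 13.5*0.05 + 226.6*0.01 + 7.1*0.06 + 226.6*0.07 + 175.8*0.06 + 20.6*0.90
  = 0.675 + 2.266 + 0.426 + 15.862 + 10.548 + 18.540 = 48.317 m² sabins.
Room volume: 792.96 m³.
Sabine: RT60 = 0.161 × 792.96 / 48.317 = 2.64 s.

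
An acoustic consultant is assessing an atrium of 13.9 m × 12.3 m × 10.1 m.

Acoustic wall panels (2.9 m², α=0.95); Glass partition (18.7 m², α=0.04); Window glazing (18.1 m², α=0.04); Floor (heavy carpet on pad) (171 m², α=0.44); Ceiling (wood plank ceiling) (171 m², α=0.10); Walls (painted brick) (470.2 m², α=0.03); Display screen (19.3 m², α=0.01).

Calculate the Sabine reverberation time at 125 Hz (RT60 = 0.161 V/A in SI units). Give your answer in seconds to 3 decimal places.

Total absorption A = 2.9*0.95 + 18.7*0.04 + 18.1*0.04 + 171*0.44 + 171*0.10 + 470.2*0.03 + 19.3*0.01
  = 2.755 + 0.748 + 0.724 + 75.240 + 17.100 + 14.106 + 0.193 = 110.866 m² sabins.
V = 13.9·12.3·10.1 = 1726.797 m³.
RT60 = 0.161 · V / A = 0.161 × 1726.797 / 110.866 = 2.508 s.

2.508 sec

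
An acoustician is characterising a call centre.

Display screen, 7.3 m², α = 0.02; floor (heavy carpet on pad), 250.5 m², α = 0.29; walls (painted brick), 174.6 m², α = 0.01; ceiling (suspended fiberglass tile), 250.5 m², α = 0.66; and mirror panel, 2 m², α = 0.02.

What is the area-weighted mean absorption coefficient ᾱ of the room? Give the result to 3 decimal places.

Total surface area S = 684.9 m².
Weighted sum Σ Sα = 239.907.
ᾱ = A/S = 0.350.

0.350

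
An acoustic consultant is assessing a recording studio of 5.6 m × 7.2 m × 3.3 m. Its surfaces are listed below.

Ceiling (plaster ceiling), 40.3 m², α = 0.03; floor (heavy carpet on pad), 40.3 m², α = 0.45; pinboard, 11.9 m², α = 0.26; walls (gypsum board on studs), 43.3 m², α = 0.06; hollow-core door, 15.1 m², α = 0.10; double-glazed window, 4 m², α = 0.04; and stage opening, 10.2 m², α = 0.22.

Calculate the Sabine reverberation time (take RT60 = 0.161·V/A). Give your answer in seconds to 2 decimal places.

0.74 s

Equivalent absorption area: A = 40.3*0.03 + 40.3*0.45 + 11.9*0.26 + 43.3*0.06 + 15.1*0.10 + 4*0.04 + 10.2*0.22 = 28.950 m².
Room volume: 133.056 m³.
T = 0.161 V/A = 0.161·133.056/28.950 = 0.74 s.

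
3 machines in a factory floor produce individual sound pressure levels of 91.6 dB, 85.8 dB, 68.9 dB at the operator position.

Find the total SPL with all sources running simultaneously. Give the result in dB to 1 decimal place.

92.6 dB

Sum in the linear (power) domain: Σ 10^(Lᵢ/10) = 10^(91.6/10) + 10^(85.8/10) + 10^(68.9/10) = 1.833e+09.
Back to dB: 10·log₁₀ Σ = 92.6 dB.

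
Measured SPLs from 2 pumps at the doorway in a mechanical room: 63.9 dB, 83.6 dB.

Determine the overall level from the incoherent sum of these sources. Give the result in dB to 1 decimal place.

Converting to relative power and adding: 10^(63.9/10) + 10^(83.6/10) = 2.315e+08.
Combined level = 10 log₁₀(2.315e+08) = 83.6 dB.

83.6 dB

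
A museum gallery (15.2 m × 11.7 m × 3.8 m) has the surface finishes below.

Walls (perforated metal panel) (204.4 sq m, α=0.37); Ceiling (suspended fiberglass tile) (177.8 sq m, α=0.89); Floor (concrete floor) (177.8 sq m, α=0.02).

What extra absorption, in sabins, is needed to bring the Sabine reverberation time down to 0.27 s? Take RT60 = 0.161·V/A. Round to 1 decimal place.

Equivalent absorption area: A₁ = 204.4·0.37 + 177.8·0.89 + 177.8·0.02 = 237.426 sq m.
Target A₂ = 0.161·675.792/0.27 = 402.972 sabins (V = 675.792 m³).
ΔA = A₂ − A₁ = 402.972 − 237.426 = 165.5 sabins.

165.5 sabins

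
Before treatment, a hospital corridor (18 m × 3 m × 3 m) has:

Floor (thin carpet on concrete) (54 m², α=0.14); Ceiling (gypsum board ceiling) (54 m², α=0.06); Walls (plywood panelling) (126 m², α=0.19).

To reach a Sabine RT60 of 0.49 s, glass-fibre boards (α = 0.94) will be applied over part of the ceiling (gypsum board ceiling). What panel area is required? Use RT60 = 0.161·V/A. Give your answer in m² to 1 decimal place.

21.0

A₁ = Σ Sᵢαᵢ = 54*0.14 + 54*0.06 + 126*0.19 = 34.740 sabins.
Required A₂ = 0.161·162/0.49 = 53.229 sabins.
ΔA needed = 53.229 − 34.740 = 18.489 sabins.
Net gain per m²: Δα = 0.94 − 0.06 = 0.88.
Panel area = 18.489 / 0.88 = 21.0 m².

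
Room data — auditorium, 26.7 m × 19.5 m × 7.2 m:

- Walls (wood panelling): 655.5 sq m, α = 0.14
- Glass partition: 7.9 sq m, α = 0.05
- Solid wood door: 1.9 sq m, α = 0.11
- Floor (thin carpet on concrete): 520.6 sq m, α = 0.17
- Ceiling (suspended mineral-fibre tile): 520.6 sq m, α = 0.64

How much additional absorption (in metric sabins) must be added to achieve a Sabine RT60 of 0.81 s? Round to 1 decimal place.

231.0 sabins

Equivalent absorption area: A₁ = 655.5*0.14 + 7.9*0.05 + 1.9*0.11 + 520.6*0.17 + 520.6*0.64 = 514.060 sq m.
For T = 0.81 s, need A₂ = 0.161·V/T = 0.161·3748.68/0.81 = 745.108 sabins.
Additional absorption ΔA = 745.108 − 514.060 = 231.0 sabins.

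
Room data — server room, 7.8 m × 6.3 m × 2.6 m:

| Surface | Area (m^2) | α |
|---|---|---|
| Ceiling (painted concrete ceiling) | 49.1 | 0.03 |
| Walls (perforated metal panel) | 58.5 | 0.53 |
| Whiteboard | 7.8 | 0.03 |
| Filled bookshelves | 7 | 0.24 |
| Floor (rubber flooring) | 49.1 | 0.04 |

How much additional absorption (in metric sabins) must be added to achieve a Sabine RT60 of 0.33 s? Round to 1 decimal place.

26.0 sabins

A₁ = Σ Sᵢαᵢ = 49.1·0.03 + 58.5·0.53 + 7.8·0.03 + 7·0.24 + 49.1·0.04 = 36.356 sabins.
For T = 0.33 s, need A₂ = 0.161·V/T = 0.161·127.764/0.33 = 62.333 sabins.
Additional absorption ΔA = 62.333 − 36.356 = 26.0 sabins.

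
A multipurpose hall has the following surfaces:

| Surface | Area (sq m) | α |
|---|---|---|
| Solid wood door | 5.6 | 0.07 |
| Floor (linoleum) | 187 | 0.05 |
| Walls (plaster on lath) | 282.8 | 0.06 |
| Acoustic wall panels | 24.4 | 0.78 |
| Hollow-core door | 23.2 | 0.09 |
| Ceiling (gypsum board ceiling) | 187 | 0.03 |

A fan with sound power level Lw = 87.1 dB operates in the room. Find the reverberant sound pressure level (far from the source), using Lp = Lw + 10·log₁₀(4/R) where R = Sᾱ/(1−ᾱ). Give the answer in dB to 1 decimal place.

75.5 dB

Σ(Sᵢαᵢ) = 5.6×0.07 + 187×0.05 + 282.8×0.06 + 24.4×0.78 + 23.2×0.09 + 187×0.03 = 53.440; total area S = 710.0 sq m.
ᾱ = 53.440/710.0 = 0.0753; R = Sᾱ/(1−ᾱ) = 53.440/(1−0.0753) = 57.792 sq m.
Lp = 87.1 + 10·log₁₀(4/57.792) = 87.1 + (-11.60) = 75.5 dB.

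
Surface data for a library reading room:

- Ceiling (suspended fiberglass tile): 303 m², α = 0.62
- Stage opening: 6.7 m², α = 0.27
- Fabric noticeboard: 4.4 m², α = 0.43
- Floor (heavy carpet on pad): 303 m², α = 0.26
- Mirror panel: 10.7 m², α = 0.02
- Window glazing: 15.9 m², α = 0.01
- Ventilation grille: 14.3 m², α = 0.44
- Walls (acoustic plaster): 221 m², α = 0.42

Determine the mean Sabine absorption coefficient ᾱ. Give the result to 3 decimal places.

0.421

S = Σ Sᵢ = 303 + 6.7 + 4.4 + 303 + 10.7 + 15.9 + 14.3 + 221 = 879.0 m².
A = 303*0.62 + 6.7*0.27 + 4.4*0.43 + 303*0.26 + 10.7*0.02 + 15.9*0.01 + 14.3*0.44 + 221*0.42 = 369.826 sabins.
ᾱ = 369.826 / 879.0 = 0.421.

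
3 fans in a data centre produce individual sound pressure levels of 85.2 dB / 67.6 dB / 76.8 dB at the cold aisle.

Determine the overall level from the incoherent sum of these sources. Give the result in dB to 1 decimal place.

85.9 dB

Sum in the linear (power) domain: Σ 10^(Lᵢ/10) = 10^(85.2/10) + 10^(67.6/10) + 10^(76.8/10) = 3.847e+08.
Back to dB: 10·log₁₀ Σ = 85.9 dB.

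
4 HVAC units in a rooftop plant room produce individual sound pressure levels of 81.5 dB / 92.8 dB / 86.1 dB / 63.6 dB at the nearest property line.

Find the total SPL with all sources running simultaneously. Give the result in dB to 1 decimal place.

Σ 10^(Lᵢ/10) = 2.456e+09.
Back to dB: 10·log₁₀ Σ = 93.9 dB.

93.9 dB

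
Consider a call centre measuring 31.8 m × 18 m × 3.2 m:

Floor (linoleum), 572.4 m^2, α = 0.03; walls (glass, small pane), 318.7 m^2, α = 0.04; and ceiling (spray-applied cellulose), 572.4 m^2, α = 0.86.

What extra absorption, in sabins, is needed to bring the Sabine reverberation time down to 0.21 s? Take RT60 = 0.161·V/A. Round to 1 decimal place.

Equivalent absorption area: A₁ = 572.4*0.03 + 318.7*0.04 + 572.4*0.86 = 522.184 m^2.
For T = 0.21 s, need A₂ = 0.161·V/T = 0.161·1831.68/0.21 = 1404.288 sabins.
ΔA = A₂ − A₁ = 1404.288 − 522.184 = 882.1 sabins.

882.1 sabins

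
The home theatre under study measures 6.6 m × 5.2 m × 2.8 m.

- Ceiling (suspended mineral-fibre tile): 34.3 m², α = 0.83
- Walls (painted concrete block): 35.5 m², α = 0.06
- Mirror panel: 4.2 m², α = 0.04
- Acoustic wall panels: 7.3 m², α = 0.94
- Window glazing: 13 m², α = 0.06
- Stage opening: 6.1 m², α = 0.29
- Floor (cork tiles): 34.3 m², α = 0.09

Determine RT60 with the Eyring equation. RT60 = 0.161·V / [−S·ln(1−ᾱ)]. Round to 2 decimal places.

S = Σ Sᵢ = 134.7 m².
Σ(Sᵢαᵢ) = 34.3·0.83 + 35.5·0.06 + 4.2·0.04 + 7.3·0.94 + 13·0.06 + 6.1·0.29 + 34.3·0.09 = 43.265.
Mean coefficient ᾱ = A/S = 0.3212.
−S·ln(1−ᾱ) = −134.7 × ln(1 − 0.3212) = 52.187.
V = 6.6 × 5.2 × 2.8 = 96.096 m³.
RT60 = 0.161 × 96.096 / 52.187 = 0.30 s.

0.30 s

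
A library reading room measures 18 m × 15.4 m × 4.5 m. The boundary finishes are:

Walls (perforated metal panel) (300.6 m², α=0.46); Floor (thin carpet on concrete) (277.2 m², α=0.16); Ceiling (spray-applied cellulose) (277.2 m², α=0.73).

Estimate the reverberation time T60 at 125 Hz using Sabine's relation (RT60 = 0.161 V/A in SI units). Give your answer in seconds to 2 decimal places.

Summing Sᵢαᵢ: 138.276 + 44.352 + 202.356 → A = 384.984 sabins.
Volume V = 18 × 15.4 × 4.5 = 1247.4 m³.
RT60 = 0.161 · V / A = 0.161 × 1247.4 / 384.984 = 0.52 s.

0.52 seconds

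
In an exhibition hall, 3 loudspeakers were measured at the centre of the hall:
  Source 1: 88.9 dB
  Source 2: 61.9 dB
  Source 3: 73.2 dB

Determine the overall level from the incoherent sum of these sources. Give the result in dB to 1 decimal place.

Converting to relative power and adding: 10^(88.9/10) + 10^(61.9/10) + 10^(73.2/10) = 7.987e+08.
L_total = 10·log₁₀(7.987e+08) = 89.0 dB.

89.0 dB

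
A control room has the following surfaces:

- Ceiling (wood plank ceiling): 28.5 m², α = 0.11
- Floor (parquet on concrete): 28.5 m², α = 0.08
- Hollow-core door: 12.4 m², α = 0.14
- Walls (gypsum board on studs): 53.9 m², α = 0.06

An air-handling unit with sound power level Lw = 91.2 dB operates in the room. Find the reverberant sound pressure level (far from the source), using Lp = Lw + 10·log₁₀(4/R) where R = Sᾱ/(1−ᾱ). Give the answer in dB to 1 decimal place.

86.7 dB

A = 10.385 sabins; S = 123.3 m².
ᾱ = 10.385/123.3 = 0.0842; R = Sᾱ/(1−ᾱ) = 10.385/(1−0.0842) = 11.340 m².
Lp = 91.2 + 10·log₁₀(4/11.340) = 91.2 + (-4.53) = 86.7 dB.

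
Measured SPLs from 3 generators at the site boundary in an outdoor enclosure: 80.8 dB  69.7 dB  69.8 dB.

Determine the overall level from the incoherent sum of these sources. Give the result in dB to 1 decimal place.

81.4 dB

Converting to relative power and adding: 10^(80.8/10) + 10^(69.7/10) + 10^(69.8/10) = 1.391e+08.
L_total = 10·log₁₀(1.391e+08) = 81.4 dB.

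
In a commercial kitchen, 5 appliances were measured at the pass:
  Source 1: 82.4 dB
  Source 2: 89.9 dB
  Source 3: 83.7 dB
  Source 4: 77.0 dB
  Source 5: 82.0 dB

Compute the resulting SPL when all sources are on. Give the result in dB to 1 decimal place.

Sum in the linear (power) domain: Σ 10^(Lᵢ/10) = 10^(82.4/10) + 10^(89.9/10) + 10^(83.7/10) + 10^(77.0/10) + 10^(82.0/10) = 1.594e+09.
Combined level = 10 log₁₀(1.594e+09) = 92.0 dB.

92.0 dB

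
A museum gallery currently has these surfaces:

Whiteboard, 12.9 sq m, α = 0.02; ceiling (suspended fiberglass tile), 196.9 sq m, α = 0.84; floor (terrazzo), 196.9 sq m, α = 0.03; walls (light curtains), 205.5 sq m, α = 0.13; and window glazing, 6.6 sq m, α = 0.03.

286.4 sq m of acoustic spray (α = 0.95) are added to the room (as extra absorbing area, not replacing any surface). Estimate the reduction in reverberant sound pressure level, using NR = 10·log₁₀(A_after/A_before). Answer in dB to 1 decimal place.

Total absorption A_before = 12.9*0.02 + 196.9*0.84 + 196.9*0.03 + 205.5*0.13 + 6.6*0.03
  = 0.258 + 165.396 + 5.907 + 26.715 + 0.198 = 198.474 sq m sabins.
Added absorption = 286.4 × 0.95 = 272.080 sabins.
New total A_after = 470.554 sabins.
NR = 10·log₁₀(470.554/198.474) = 3.7 dB.

3.7 dB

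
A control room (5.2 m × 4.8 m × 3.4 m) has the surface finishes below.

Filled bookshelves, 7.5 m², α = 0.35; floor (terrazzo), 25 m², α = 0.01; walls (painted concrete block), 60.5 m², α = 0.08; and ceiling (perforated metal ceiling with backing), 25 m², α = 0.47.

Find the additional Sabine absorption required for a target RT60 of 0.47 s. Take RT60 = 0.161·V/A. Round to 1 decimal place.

9.6 sabins

Summing Sᵢαᵢ: 2.625 + 0.250 + 4.840 + 11.750 → A₁ = 19.465 sabins.
For T = 0.47 s, need A₂ = 0.161·V/T = 0.161·84.864/0.47 = 29.070 sabins.
Shortfall: 29.070 − 19.465 = 9.6 sabins.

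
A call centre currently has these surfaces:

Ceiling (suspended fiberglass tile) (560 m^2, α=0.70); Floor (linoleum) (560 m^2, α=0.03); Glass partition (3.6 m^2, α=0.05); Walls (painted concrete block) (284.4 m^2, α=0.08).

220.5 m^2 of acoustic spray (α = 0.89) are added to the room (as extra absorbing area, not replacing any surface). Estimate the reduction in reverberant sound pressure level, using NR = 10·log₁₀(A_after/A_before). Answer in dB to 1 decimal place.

1.6 dB

A_before = Σ Sᵢαᵢ = 560×0.70 + 560×0.03 + 3.6×0.05 + 284.4×0.08 = 431.732 sabins.
Treatment contributes 220.5·0.89 = 196.245 sabins.
A_after = 431.732 + 196.245 = 627.977 sabins.
Reduction = 10 log₁₀(A_after/A_before) = 10 log₁₀(1.4546) = 1.6 dB.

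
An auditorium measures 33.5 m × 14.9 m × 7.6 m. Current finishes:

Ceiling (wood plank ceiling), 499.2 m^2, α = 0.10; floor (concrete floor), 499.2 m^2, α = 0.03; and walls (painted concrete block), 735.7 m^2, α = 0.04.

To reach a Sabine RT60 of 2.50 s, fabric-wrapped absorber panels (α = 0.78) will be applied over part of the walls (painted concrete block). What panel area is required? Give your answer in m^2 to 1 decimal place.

Summing Sᵢαᵢ: 49.920 + 14.976 + 29.428 → A₁ = 94.324 sabins.
Required A₂ = 0.161·3793.54/2.50 = 244.304 sabins.
ΔA needed = 244.304 − 94.324 = 149.980 sabins.
Net gain per m^2: Δα = 0.78 − 0.04 = 0.74.
Area = ΔA/Δα = 149.980/0.74 = 202.7 m^2.

202.7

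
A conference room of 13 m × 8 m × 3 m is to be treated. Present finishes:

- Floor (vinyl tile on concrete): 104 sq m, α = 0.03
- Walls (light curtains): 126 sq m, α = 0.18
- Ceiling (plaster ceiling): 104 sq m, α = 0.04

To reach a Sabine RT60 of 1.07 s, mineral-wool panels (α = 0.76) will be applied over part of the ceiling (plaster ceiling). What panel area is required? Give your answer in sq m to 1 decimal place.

23.6

Total absorption A₁ = 104×0.03 + 126×0.18 + 104×0.04
  = 3.120 + 22.680 + 4.160 = 29.960 sq m sabins.
Required A₂ = 0.161·312/1.07 = 46.946 sabins.
Absorption to add: 46.946 − 29.960 = 16.986 sabins.
Net gain per sq m: Δα = 0.76 − 0.04 = 0.72.
Panel area = 16.986 / 0.72 = 23.6 sq m.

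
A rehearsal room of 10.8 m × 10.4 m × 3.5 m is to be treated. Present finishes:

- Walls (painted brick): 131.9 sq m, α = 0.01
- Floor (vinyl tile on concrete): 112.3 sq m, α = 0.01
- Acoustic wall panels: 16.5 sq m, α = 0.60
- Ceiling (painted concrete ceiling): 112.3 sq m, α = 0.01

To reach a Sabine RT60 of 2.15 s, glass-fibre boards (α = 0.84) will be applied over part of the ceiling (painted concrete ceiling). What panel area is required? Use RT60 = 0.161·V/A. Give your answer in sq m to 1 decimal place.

Total absorption A₁ = 131.9·0.01 + 112.3·0.01 + 16.5·0.60 + 112.3·0.01
  = 1.319 + 1.123 + 9.900 + 1.123 = 13.465 sq m sabins.
Required A₂ = 0.161·393.12/2.15 = 29.438 sabins.
ΔA needed = 29.438 − 13.465 = 15.973 sabins.
Net gain per sq m: Δα = 0.84 − 0.01 = 0.83.
Panel area = 15.973 / 0.83 = 19.2 sq m.

19.2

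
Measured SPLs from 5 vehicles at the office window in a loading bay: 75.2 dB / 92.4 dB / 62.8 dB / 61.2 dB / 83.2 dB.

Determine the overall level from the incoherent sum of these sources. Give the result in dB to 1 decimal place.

Σ 10^(Lᵢ/10) = 1.983e+09.
Back to dB: 10·log₁₀ Σ = 93.0 dB.

93.0 dB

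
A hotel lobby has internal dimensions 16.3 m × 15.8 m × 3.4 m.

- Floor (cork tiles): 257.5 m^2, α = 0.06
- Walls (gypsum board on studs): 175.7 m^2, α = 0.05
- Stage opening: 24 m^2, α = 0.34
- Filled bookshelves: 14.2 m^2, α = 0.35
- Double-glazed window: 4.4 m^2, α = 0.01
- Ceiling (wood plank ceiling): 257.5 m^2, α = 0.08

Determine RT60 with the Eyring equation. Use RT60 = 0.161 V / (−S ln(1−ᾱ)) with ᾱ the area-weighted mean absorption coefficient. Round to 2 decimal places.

2.33 seconds

S = Σ Sᵢ = 733.3 m^2.
Σ(Sᵢαᵢ) = 257.5×0.06 + 175.7×0.05 + 24×0.34 + 14.2×0.35 + 4.4×0.01 + 257.5×0.08 = 58.009.
ᾱ = 58.009 / 733.3 = 0.0791.
−S·ln(1−ᾱ) = −733.3 × ln(1 − 0.0791) = 60.427.
V = 16.3 × 15.8 × 3.4 = 875.636 m³.
RT60 = 0.161 × 875.636 / 60.427 = 2.33 s.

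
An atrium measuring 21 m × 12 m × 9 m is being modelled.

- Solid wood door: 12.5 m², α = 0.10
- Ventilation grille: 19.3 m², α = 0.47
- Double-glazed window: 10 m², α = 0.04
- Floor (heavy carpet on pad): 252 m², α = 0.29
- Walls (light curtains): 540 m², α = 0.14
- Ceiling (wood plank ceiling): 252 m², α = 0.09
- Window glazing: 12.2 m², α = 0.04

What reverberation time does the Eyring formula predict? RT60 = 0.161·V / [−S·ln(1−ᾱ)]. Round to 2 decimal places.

Total surface area S = 12.5 + 19.3 + 10 + 252 + 540 + 252 + 12.2 = 1098.0 m².
Absorption A = 12.5×0.10 + 19.3×0.47 + 10×0.04 + 252×0.29 + 540×0.14 + 252×0.09 + 12.2×0.04 = 182.569 sabins.
Mean coefficient ᾱ = A/S = 0.1663.
Eyring denominator: −S ln(1−ᾱ) = 199.706.
V = 21 × 12 × 9 = 2268 m³.
T = 0.161·V/[−S·ln(1−ᾱ)] = 0.161·2268/199.706 = 1.83 s.

1.83 sec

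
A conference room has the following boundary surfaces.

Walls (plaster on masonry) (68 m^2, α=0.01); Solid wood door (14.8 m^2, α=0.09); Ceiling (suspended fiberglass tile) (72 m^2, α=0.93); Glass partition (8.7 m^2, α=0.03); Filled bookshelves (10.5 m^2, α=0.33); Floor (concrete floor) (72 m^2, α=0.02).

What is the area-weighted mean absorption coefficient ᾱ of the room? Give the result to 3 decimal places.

Total surface area S = 246.0 m^2.
Σ(Sᵢαᵢ) = 68·0.01 + 14.8·0.09 + 72·0.93 + 8.7·0.03 + 10.5·0.33 + 72·0.02 = 74.138.
ᾱ = 74.138 / 246.0 = 0.301.

0.301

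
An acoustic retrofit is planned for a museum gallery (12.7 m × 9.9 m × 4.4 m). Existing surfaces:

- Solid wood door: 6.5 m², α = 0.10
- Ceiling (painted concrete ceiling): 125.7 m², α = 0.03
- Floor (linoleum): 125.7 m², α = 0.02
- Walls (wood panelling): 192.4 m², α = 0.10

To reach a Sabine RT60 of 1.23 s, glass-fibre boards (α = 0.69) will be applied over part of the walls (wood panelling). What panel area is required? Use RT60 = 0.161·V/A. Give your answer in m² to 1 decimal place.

78.4

Total absorption A₁ = 6.5*0.10 + 125.7*0.03 + 125.7*0.02 + 192.4*0.10
  = 0.650 + 3.771 + 2.514 + 19.240 = 26.175 m² sabins.
V = 553.212 m³. Target absorption A₂ = 0.161 × 553.212 / 1.23 = 72.412 sabins.
Absorption to add: 72.412 − 26.175 = 46.237 sabins.
Net gain per m²: Δα = 0.69 − 0.10 = 0.59.
Area = ΔA/Δα = 46.237/0.59 = 78.4 m².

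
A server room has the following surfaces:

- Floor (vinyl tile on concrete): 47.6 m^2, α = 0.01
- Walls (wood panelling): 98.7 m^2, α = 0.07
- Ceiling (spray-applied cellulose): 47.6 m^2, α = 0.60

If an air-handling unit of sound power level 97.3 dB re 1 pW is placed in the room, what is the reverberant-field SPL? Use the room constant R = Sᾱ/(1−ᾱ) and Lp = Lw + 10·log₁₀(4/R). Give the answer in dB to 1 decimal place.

A = 35.945 sabins; S = 193.9 m^2.
ᾱ = 35.945/193.9 = 0.1854; R = Sᾱ/(1−ᾱ) = 35.945/(1−0.1854) = 44.126 m^2.
Lp = Lw + 10 log₁₀(4/R) = 97.3 -10.43 = 86.9 dB.

86.9 dB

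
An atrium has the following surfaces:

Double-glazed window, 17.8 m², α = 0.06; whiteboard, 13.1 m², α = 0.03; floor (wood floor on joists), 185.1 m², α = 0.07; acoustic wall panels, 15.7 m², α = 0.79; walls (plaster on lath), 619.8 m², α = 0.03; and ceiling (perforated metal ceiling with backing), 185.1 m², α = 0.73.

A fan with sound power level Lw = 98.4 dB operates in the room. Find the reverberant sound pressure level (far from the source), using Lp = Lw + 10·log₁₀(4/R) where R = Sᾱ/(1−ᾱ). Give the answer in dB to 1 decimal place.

81.0 dB

A = 180.538 sabins; S = 1036.6 m².
ᾱ = 180.538/1036.6 = 0.1742; R = Sᾱ/(1−ᾱ) = 180.538/(1−0.1742) = 218.622 m².
Lp = 98.4 + 10·log₁₀(4/218.622) = 98.4 + (-17.38) = 81.0 dB.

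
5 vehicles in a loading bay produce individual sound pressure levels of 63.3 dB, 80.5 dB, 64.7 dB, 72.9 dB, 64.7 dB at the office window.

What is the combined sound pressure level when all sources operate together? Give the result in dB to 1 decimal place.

Σ 10^(Lᵢ/10) = 1.397e+08.
Back to dB: 10·log₁₀ Σ = 81.5 dB.

81.5 dB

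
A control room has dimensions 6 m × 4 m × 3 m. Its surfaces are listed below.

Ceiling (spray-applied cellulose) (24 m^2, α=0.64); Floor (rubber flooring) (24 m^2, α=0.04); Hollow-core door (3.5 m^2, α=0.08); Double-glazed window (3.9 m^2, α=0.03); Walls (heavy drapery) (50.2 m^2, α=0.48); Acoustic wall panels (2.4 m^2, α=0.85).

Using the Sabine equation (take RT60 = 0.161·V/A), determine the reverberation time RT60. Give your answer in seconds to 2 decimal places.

Equivalent absorption area: A = 24*0.64 + 24*0.04 + 3.5*0.08 + 3.9*0.03 + 50.2*0.48 + 2.4*0.85 = 42.853 m^2.
Room volume: 72 m³.
T = 0.161 V/A = 0.161·72/42.853 = 0.27 s.

0.27 s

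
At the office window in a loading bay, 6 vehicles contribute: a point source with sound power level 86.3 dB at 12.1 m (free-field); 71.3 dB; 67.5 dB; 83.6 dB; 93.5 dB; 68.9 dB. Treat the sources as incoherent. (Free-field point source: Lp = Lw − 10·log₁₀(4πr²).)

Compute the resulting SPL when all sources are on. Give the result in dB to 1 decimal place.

Source at 12.1 m: Lp = 86.3 − 10·log₁₀(4π·12.1²) = 86.3 − 10·log₁₀(1839.842) = 53.7 dB.
Converting to relative power and adding: 10^(53.7/10) + 10^(71.3/10) + 10^(67.5/10) + 10^(83.6/10) + 10^(93.5/10) + 10^(68.9/10) = 2.495e+09.
Combined level = 10 log₁₀(2.495e+09) = 94.0 dB.

94.0 dB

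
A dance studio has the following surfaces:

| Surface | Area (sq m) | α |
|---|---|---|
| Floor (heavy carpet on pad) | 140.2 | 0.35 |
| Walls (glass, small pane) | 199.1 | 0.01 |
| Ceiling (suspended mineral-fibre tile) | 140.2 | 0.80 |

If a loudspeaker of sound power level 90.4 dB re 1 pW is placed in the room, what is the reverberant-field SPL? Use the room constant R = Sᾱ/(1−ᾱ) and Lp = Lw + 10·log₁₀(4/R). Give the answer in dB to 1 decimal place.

72.5 dB

Σ(Sᵢαᵢ) = 140.2·0.35 + 199.1·0.01 + 140.2·0.80 = 163.221; total area S = 479.5 sq m.
ᾱ = 0.3404, so room constant R = A/(1−ᾱ) = 247.455 sq m.
Lp = 90.4 + 10·log₁₀(4/247.455) = 90.4 + (-17.91) = 72.5 dB.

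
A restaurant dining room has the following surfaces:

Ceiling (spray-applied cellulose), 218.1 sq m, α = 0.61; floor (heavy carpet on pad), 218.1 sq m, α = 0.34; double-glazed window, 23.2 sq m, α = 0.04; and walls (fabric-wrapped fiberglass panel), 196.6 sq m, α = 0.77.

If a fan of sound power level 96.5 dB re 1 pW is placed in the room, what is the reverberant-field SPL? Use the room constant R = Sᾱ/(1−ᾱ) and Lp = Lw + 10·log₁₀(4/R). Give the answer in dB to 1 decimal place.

73.5 dB

A = 359.505 sabins; S = 656.0 sq m.
ᾱ = 0.5480, so room constant R = A/(1−ᾱ) = 795.365 sq m.
Lp = Lw + 10 log₁₀(4/R) = 96.5 -22.99 = 73.5 dB.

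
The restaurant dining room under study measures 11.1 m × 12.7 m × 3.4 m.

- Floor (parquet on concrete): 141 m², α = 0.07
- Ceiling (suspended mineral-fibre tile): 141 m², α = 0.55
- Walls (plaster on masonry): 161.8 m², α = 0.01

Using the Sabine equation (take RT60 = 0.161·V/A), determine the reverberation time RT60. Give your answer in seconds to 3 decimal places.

0.867 seconds

Total absorption A = 141×0.07 + 141×0.55 + 161.8×0.01
  = 9.870 + 77.550 + 1.618 = 89.038 m² sabins.
Volume V = 11.1 × 12.7 × 3.4 = 479.298 m³.
Sabine: RT60 = 0.161 × 479.298 / 89.038 = 0.867 s.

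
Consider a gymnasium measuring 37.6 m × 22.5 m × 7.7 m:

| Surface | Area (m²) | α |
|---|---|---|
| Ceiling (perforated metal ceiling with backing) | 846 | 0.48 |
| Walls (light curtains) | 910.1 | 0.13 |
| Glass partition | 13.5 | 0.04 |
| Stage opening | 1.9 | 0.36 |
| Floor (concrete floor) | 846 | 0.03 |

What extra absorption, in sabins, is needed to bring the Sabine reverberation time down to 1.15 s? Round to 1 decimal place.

Equivalent absorption area: A₁ = 846·0.48 + 910.1·0.13 + 13.5·0.04 + 1.9·0.36 + 846·0.03 = 550.997 m².
Target A₂ = 0.161·6514.2/1.15 = 911.988 sabins (V = 6514.2 m³).
Additional absorption ΔA = 911.988 − 550.997 = 361.0 sabins.

361.0 sabins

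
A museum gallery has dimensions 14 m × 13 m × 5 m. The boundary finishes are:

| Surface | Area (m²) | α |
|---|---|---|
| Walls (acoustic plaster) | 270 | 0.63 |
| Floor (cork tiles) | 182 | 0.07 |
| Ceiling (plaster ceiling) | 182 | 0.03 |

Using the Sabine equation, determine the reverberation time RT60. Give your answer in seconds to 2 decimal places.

0.78 s

A = Σ Sᵢαᵢ = 270·0.63 + 182·0.07 + 182·0.03 = 188.300 sabins.
Room volume: 910 m³.
T = 0.161 V/A = 0.161·910/188.300 = 0.78 s.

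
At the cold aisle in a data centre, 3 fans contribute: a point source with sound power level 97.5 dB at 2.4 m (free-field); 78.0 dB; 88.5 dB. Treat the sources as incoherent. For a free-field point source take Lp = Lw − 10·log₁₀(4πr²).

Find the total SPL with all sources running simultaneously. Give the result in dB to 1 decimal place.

89.3 dB

Source at 2.4 m: Lp = 97.5 − 10·log₁₀(4π·2.4²) = 97.5 − 10·log₁₀(72.382) = 78.9 dB.
Sum in the linear (power) domain: Σ 10^(Lᵢ/10) = 10^(78.9/10) + 10^(78.0/10) + 10^(88.5/10) = 8.487e+08.
L_total = 10·log₁₀(8.487e+08) = 89.3 dB.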